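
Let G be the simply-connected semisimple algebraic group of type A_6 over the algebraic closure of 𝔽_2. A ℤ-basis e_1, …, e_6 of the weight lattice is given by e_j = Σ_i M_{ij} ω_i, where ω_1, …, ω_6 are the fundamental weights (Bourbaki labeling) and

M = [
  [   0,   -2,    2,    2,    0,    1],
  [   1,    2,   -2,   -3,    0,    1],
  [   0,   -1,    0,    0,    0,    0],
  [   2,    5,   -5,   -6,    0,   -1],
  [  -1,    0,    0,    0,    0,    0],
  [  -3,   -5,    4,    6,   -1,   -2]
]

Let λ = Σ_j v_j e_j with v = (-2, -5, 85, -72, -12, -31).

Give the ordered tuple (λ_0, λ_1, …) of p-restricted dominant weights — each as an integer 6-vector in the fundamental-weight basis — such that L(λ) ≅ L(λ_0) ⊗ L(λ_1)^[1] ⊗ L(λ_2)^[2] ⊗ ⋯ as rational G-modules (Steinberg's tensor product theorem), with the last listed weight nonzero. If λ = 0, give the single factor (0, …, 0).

((1, 1, 1, 1, 0, 1), (0, 1, 0, 0, 1, 0), (1, 0, 1, 0, 0, 1), (0, 0, 0, 1, 0, 1))

In the fundamental-weight basis, λ has coordinates c = M·v (v = (-2, -5, 85, -72, -12, -31)):
  c_1 = (0)·(-2) + (-2)·(-5) + 2·85 + (2)·(-72) + (0)·(-12) + (1)·(-31) = 5
  c_2 = (1)·(-2) + (2)·(-5) + (-2)·(85) + (-3)·(-72) + (0)·(-12) + (1)·(-31) = 3
  c_3 = (0)·(-2) + (-1)·(-5) + 0·85 + (0)·(-72) + (0)·(-12) + (0)·(-31) = 5
  c_4 = (2)·(-2) + (5)·(-5) + (-5)·(85) + (-6)·(-72) + (0)·(-12) + (-1)·(-31) = 9
  c_5 = (-1)·(-2) + (0)·(-5) + 0·85 + (0)·(-72) + (0)·(-12) + (0)·(-31) = 2
  c_6 = (-3)·(-2) + (-5)·(-5) + 4·85 + (6)·(-72) + (-1)·(-12) + (-2)·(-31) = 13
Base-2 expansion of each c_i:
  c_1 = 5 = 1·2^0 + 0·2^1 + 1·2^2
  c_2 = 3 = 1·2^0 + 1·2^1
  c_3 = 5 = 1·2^0 + 0·2^1 + 1·2^2
  c_4 = 9 = 1·2^0 + 0·2^1 + 0·2^2 + 1·2^3
  c_5 = 2 = 0·2^0 + 1·2^1
  c_6 = 13 = 1·2^0 + 0·2^1 + 1·2^2 + 1·2^3
Factor λ_0 = (1, 1, 1, 1, 0, 1)
Factor λ_1 = (0, 1, 0, 0, 1, 0)
Factor λ_2 = (1, 0, 1, 0, 0, 1)
Factor λ_3 = (0, 0, 0, 1, 0, 1)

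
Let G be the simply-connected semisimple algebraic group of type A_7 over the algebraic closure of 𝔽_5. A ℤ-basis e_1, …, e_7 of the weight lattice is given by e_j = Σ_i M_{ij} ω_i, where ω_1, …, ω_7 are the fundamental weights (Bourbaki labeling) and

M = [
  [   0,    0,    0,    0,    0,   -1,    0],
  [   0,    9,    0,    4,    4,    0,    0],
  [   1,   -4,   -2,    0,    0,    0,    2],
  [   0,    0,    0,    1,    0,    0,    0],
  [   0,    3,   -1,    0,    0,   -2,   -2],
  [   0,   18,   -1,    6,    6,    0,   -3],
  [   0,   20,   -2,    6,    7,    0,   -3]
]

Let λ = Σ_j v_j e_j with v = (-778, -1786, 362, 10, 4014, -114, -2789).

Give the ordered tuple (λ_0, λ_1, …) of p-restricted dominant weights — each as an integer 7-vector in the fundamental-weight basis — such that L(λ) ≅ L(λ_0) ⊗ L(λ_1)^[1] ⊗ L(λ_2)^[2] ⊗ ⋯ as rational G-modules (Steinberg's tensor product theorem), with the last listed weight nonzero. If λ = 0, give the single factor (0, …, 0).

((4, 2, 4, 0, 1, 1, 1), (2, 4, 2, 2, 2, 0, 1), (4, 0, 2, 0, 3, 0, 3))

Compute c_i = Σ_j M_{ij} v_j with v = (-778, -1786, 362, 10, 4014, -114, -2789):
  c_1 = (0)·(-778) + (0)·(-1786) + 0·362 + 0·10 + 0·4014 + (-1)·(-114) + (0)·(-2789) = 114
  c_2 = (0)·(-778) + (9)·(-1786) + 0·362 + 4·10 + 4·4014 + (0)·(-114) + (0)·(-2789) = 22
  c_3 = (1)·(-778) + (-4)·(-1786) + (-2)·(362) + 0·10 + 0·4014 + (0)·(-114) + (2)·(-2789) = 64
  c_4 = (0)·(-778) + (0)·(-1786) + 0·362 + 1·10 + 0·4014 + (0)·(-114) + (0)·(-2789) = 10
  c_5 = (0)·(-778) + (3)·(-1786) + (-1)·(362) + 0·10 + 0·4014 + (-2)·(-114) + (-2)·(-2789) = 86
  c_6 = (0)·(-778) + (18)·(-1786) + (-1)·(362) + 6·10 + 6·4014 + (0)·(-114) + (-3)·(-2789) = 1
  c_7 = (0)·(-778) + (20)·(-1786) + (-2)·(362) + 6·10 + 7·4014 + (0)·(-114) + (-3)·(-2789) = 81
Base-5 expansion of each c_i:
  c_1 = 114 = 4·5^0 + 2·5^1 + 4·5^2
  c_2 = 22 = 2·5^0 + 4·5^1
  c_3 = 64 = 4·5^0 + 2·5^1 + 2·5^2
  c_4 = 10 = 0·5^0 + 2·5^1
  c_5 = 86 = 1·5^0 + 2·5^1 + 3·5^2
  c_6 = 1 = 1·5^0
  c_7 = 81 = 1·5^0 + 1·5^1 + 3·5^2
Factor λ_0 = (4, 2, 4, 0, 1, 1, 1)
Factor λ_1 = (2, 4, 2, 2, 2, 0, 1)
Factor λ_2 = (4, 0, 2, 0, 3, 0, 3)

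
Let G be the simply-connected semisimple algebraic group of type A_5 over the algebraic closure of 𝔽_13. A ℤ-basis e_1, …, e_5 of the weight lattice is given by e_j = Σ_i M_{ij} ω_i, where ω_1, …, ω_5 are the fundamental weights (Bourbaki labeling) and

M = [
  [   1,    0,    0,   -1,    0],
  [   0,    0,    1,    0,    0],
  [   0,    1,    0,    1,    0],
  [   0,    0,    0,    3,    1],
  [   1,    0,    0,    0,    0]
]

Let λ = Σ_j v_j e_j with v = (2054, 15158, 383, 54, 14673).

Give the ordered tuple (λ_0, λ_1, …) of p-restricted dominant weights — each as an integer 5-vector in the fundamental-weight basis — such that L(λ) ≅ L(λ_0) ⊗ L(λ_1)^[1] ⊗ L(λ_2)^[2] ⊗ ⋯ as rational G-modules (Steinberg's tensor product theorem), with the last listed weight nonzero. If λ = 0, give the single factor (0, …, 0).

((11, 6, 2, 2, 0), (10, 3, 0, 10, 2), (11, 2, 12, 9, 12), (0, 0, 6, 6, 0))

ω-coordinates c = M·v, v = (2054, 15158, 383, 54, 14673):
  c_1 = 1·2054 + 0·15158 + 0·383 + (-1)·(54) + 0·14673 = 2000
  c_2 = 0·2054 + 0·15158 + 1·383 + 0·54 + 0·14673 = 383
  c_3 = 0·2054 + 1·15158 + 0·383 + 1·54 + 0·14673 = 15212
  c_4 = 0·2054 + 0·15158 + 0·383 + 3·54 + 1·14673 = 14835
  c_5 = 1·2054 + 0·15158 + 0·383 + 0·54 + 0·14673 = 2054
p = 13; digits c_i = Σ_j d_{ij}·13^j, 0 ≤ d_{ij} < 13:
  c_1 = 2000 = 11·13^0 + 10·13^1 + 11·13^2
  c_2 = 383 = 6·13^0 + 3·13^1 + 2·13^2
  c_3 = 15212 = 2·13^0 + 0·13^1 + 12·13^2 + 6·13^3
  c_4 = 14835 = 2·13^0 + 10·13^1 + 9·13^2 + 6·13^3
  c_5 = 2054 = 0·13^0 + 2·13^1 + 12·13^2
λ_0 = (11, 6, 2, 2, 0)
λ_1 = (10, 3, 0, 10, 2)
λ_2 = (11, 2, 12, 9, 12)
λ_3 = (0, 0, 6, 6, 0)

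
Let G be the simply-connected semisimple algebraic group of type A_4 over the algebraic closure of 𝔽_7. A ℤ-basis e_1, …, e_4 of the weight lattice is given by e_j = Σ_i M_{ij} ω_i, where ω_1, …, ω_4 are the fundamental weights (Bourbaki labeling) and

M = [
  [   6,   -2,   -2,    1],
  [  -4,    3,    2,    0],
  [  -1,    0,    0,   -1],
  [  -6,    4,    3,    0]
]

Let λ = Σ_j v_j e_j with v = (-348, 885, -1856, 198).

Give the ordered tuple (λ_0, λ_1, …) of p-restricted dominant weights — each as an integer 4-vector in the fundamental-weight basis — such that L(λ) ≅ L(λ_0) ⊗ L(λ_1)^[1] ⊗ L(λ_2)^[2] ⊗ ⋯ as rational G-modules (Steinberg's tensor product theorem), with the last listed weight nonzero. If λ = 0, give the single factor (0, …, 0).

((3, 6, 3, 4), (0, 5, 0, 1), (1, 6, 3, 1))

Compute c_i = Σ_j M_{ij} v_j with v = (-348, 885, -1856, 198):
  c_1 = 6*-348 + -2*885 + -2*-1856 + 1*198 = 52
  c_2 = -4*-348 + 3*885 + 2*-1856 + 0*198 = 335
  c_3 = -1*-348 + 0*885 + 0*-1856 + -1*198 = 150
  c_4 = -6*-348 + 4*885 + 3*-1856 + 0*198 = 60
p = 7; digits c_i = Σ_j d_{ij}·7^j, 0 ≤ d_{ij} < 7:
  c_1 = 52 = 3·7^0 + 0·7^1 + 1·7^2
  c_2 = 335 = 6·7^0 + 5·7^1 + 6·7^2
  c_3 = 150 = 3·7^0 + 0·7^1 + 3·7^2
  c_4 = 60 = 4·7^0 + 1·7^1 + 1·7^2
Factor λ_0 = (3, 6, 3, 4)
Factor λ_1 = (0, 5, 0, 1)
Factor λ_2 = (1, 6, 3, 1)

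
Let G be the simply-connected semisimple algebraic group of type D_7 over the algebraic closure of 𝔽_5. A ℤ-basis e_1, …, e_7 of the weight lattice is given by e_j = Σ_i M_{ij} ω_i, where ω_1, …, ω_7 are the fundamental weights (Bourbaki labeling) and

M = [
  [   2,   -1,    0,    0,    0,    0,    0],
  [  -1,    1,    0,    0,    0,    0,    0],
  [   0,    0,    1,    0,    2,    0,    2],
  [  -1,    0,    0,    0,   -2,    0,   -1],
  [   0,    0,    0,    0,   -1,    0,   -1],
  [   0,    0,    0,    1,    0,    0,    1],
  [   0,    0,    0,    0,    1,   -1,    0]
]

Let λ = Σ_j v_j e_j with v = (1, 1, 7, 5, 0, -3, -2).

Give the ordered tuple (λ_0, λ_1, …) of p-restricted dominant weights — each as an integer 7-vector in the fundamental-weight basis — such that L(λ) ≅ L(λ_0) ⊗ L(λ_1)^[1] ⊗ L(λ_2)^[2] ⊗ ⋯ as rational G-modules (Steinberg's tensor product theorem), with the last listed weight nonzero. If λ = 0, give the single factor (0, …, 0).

((1, 0, 3, 1, 2, 3, 3),)

ω-coordinates c = M·v, v = (1, 1, 7, 5, 0, -3, -2):
  c_1 = 2·1 + (-1)·(1) + 0·7 + 0·5 + 0·0 + (0)·(-3) + (0)·(-2) = 1
  c_2 = (-1)·(1) + 1·1 + 0·7 + 0·5 + 0·0 + (0)·(-3) + (0)·(-2) = 0
  c_3 = 0·1 + 0·1 + 1·7 + 0·5 + 2·0 + (0)·(-3) + (2)·(-2) = 3
  c_4 = (-1)·(1) + 0·1 + 0·7 + 0·5 + (-2)·(0) + (0)·(-3) + (-1)·(-2) = 1
  c_5 = 0·1 + 0·1 + 0·7 + 0·5 + (-1)·(0) + (0)·(-3) + (-1)·(-2) = 2
  c_6 = 0·1 + 0·1 + 0·7 + 1·5 + 0·0 + (0)·(-3) + (1)·(-2) = 3
  c_7 = 0·1 + 0·1 + 0·7 + 0·5 + 1·0 + (-1)·(-3) + (0)·(-2) = 3
p = 5; digits c_i = Σ_j d_{ij}·5^j, 0 ≤ d_{ij} < 5:
  c_1 = 1 = 1·5^0
  c_2 = 0
  c_3 = 3 = 3·5^0
  c_4 = 1 = 1·5^0
  c_5 = 2 = 2·5^0
  c_6 = 3 = 3·5^0
  c_7 = 3 = 3·5^0
Factor λ_0 = (1, 0, 3, 1, 2, 3, 3)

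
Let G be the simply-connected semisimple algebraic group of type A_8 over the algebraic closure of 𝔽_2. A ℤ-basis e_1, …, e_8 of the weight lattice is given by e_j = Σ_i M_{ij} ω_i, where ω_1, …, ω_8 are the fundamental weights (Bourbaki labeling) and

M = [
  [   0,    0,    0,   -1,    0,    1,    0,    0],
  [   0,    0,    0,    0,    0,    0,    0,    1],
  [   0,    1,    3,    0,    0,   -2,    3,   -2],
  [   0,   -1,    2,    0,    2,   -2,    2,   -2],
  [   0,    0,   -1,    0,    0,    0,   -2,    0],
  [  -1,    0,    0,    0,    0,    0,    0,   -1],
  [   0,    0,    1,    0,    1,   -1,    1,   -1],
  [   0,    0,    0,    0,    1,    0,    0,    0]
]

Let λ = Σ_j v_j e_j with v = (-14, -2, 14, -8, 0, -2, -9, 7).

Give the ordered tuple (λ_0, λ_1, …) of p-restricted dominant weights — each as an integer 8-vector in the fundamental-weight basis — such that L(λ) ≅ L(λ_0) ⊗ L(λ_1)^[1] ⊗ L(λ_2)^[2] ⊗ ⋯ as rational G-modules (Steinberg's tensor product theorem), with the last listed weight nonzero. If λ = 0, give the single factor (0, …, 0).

ω-coordinates c = M·v, v = (-14, -2, 14, -8, 0, -2, -9, 7):
  c_1 = (0)·(-14) + (0)·(-2) + 0·14 + (-1)·(-8) + 0·0 + (1)·(-2) + (0)·(-9) + 0·7 = 6
  c_2 = (0)·(-14) + (0)·(-2) + 0·14 + (0)·(-8) + 0·0 + (0)·(-2) + (0)·(-9) + 1·7 = 7
  c_3 = (0)·(-14) + (1)·(-2) + 3·14 + (0)·(-8) + 0·0 + (-2)·(-2) + (3)·(-9) + (-2)·(7) = 3
  c_4 = (0)·(-14) + (-1)·(-2) + 2·14 + (0)·(-8) + 2·0 + (-2)·(-2) + (2)·(-9) + (-2)·(7) = 2
  c_5 = (0)·(-14) + (0)·(-2) + (-1)·(14) + (0)·(-8) + 0·0 + (0)·(-2) + (-2)·(-9) + 0·7 = 4
  c_6 = (-1)·(-14) + (0)·(-2) + 0·14 + (0)·(-8) + 0·0 + (0)·(-2) + (0)·(-9) + (-1)·(7) = 7
  c_7 = (0)·(-14) + (0)·(-2) + 1·14 + (0)·(-8) + 1·0 + (-1)·(-2) + (1)·(-9) + (-1)·(7) = 0
  c_8 = (0)·(-14) + (0)·(-2) + 0·14 + (0)·(-8) + 1·0 + (0)·(-2) + (0)·(-9) + 0·7 = 0
Writing each c_i in base p = 2:
  c_1 = 6 = 0·2^0 + 1·2^1 + 1·2^2
  c_2 = 7 = 1·2^0 + 1·2^1 + 1·2^2
  c_3 = 3 = 1·2^0 + 1·2^1
  c_4 = 2 = 0·2^0 + 1·2^1
  c_5 = 4 = 0·2^0 + 0·2^1 + 1·2^2
  c_6 = 7 = 1·2^0 + 1·2^1 + 1·2^2
  c_7 = 0
  c_8 = 0
Factor λ_0 = (0, 1, 1, 0, 0, 1, 0, 0)
Factor λ_1 = (1, 1, 1, 1, 0, 1, 0, 0)
Factor λ_2 = (1, 1, 0, 0, 1, 1, 0, 0)

((0, 1, 1, 0, 0, 1, 0, 0), (1, 1, 1, 1, 0, 1, 0, 0), (1, 1, 0, 0, 1, 1, 0, 0))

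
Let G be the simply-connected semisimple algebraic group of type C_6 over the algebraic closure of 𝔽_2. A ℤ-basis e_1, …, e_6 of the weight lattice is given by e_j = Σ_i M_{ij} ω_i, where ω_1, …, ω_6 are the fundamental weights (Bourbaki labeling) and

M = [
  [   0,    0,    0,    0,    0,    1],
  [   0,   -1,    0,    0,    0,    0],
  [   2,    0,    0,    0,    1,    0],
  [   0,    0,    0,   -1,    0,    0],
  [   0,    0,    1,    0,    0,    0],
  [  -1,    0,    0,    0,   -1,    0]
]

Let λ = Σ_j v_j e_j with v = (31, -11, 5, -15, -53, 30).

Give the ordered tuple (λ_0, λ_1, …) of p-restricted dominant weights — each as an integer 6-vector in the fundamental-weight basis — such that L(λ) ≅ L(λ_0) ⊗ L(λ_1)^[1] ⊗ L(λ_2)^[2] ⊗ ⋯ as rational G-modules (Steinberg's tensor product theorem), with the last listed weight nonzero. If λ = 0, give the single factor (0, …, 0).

((0, 1, 1, 1, 1, 0), (1, 1, 0, 1, 0, 1), (1, 0, 0, 1, 1, 1), (1, 1, 1, 1, 0, 0), (1, 0, 0, 0, 0, 1))

Converting to the ω-basis (c_i = row i of M dotted with v = (31, -11, 5, -15, -53, 30)):
  c_1 = 0·31 + (0)·(-11) + 0·5 + (0)·(-15) + (0)·(-53) + 1·30 = 30
  c_2 = 0·31 + (-1)·(-11) + 0·5 + (0)·(-15) + (0)·(-53) + 0·30 = 11
  c_3 = 2·31 + (0)·(-11) + 0·5 + (0)·(-15) + (1)·(-53) + 0·30 = 9
  c_4 = 0·31 + (0)·(-11) + 0·5 + (-1)·(-15) + (0)·(-53) + 0·30 = 15
  c_5 = 0·31 + (0)·(-11) + 1·5 + (0)·(-15) + (0)·(-53) + 0·30 = 5
  c_6 = (-1)·(31) + (0)·(-11) + 0·5 + (0)·(-15) + (-1)·(-53) + 0·30 = 22
Expand coordinatewise in base 2:
  c_1 = 30 = 0·2^0 + 1·2^1 + 1·2^2 + 1·2^3 + 1·2^4
  c_2 = 11 = 1·2^0 + 1·2^1 + 0·2^2 + 1·2^3
  c_3 = 9 = 1·2^0 + 0·2^1 + 0·2^2 + 1·2^3
  c_4 = 15 = 1·2^0 + 1·2^1 + 1·2^2 + 1·2^3
  c_5 = 5 = 1·2^0 + 0·2^1 + 1·2^2
  c_6 = 22 = 0·2^0 + 1·2^1 + 1·2^2 + 0·2^3 + 1·2^4
p-restricted factor λ_0 = (0, 1, 1, 1, 1, 0)
p-restricted factor λ_1 = (1, 1, 0, 1, 0, 1)
p-restricted factor λ_2 = (1, 0, 0, 1, 1, 1)
p-restricted factor λ_3 = (1, 1, 1, 1, 0, 0)
p-restricted factor λ_4 = (1, 0, 0, 0, 0, 1)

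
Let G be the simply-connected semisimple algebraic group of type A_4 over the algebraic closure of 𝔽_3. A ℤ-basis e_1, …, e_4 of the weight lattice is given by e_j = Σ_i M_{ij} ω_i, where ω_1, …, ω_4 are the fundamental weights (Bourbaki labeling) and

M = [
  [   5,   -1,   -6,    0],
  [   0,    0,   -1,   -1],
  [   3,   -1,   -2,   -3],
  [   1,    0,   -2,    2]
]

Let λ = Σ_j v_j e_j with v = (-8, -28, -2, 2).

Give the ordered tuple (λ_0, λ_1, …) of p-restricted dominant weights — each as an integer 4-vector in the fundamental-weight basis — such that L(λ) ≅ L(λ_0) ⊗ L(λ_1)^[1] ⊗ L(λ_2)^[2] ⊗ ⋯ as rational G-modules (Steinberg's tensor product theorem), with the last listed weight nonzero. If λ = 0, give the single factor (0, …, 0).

((0, 0, 2, 0),)

Compute c_i = Σ_j M_{ij} v_j with v = (-8, -28, -2, 2):
  c_1 = (5)·(-8) + (-1)·(-28) + (-6)·(-2) + 0·2 = 0
  c_2 = (0)·(-8) + (0)·(-28) + (-1)·(-2) + (-1)·(2) = 0
  c_3 = (3)·(-8) + (-1)·(-28) + (-2)·(-2) + (-3)·(2) = 2
  c_4 = (1)·(-8) + (0)·(-28) + (-2)·(-2) + 2·2 = 0
Expand coordinatewise in base 3:
  c_1 = 0
  c_2 = 0
  c_3 = 2 = 2·3^0
  c_4 = 0
p-restricted factor λ_0 = (0, 0, 2, 0)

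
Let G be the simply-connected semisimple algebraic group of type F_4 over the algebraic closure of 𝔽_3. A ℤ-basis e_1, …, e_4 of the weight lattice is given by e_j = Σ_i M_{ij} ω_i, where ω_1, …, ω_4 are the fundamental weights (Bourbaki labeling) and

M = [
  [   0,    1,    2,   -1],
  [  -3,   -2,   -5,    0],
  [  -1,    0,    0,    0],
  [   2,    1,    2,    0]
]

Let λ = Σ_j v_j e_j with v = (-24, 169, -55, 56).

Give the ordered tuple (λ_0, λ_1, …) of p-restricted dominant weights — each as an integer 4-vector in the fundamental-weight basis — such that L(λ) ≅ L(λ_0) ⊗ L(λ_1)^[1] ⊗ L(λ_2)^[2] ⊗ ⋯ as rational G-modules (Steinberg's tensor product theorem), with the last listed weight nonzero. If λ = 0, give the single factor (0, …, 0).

((0, 0, 0, 2), (1, 0, 2, 0), (0, 1, 2, 1))

In the fundamental-weight basis, λ has coordinates c = M·v (v = (-24, 169, -55, 56)):
  c_1 = 0*-24 + 1*169 + 2*-55 + -1*56 = 3
  c_2 = -3*-24 + -2*169 + -5*-55 + 0*56 = 9
  c_3 = -1*-24 + 0*169 + 0*-55 + 0*56 = 24
  c_4 = 2*-24 + 1*169 + 2*-55 + 0*56 = 11
Base-3 expansion of each c_i:
  c_1 = 3 = 0·3^0 + 1·3^1
  c_2 = 9 = 0·3^0 + 0·3^1 + 1·3^2
  c_3 = 24 = 0·3^0 + 2·3^1 + 2·3^2
  c_4 = 11 = 2·3^0 + 0·3^1 + 1·3^2
Factor λ_0 = (0, 0, 0, 2)
Factor λ_1 = (1, 0, 2, 0)
Factor λ_2 = (0, 1, 2, 1)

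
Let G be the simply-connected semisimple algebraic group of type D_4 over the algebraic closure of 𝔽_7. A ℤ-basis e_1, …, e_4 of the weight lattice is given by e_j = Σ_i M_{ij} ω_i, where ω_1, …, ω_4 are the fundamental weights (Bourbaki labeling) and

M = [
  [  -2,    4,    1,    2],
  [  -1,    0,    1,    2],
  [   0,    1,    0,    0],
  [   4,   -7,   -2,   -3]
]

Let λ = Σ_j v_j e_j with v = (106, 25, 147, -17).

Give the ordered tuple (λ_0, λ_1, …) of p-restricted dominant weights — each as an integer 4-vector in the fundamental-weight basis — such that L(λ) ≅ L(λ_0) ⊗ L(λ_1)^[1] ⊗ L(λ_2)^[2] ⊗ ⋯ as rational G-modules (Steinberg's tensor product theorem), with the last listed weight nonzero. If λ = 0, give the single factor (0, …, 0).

Change of basis e → ω: c = M·v where v = (106, 25, 147, -17):
  c_1 = (-2)·(106) + 4·25 + 1·147 + (2)·(-17) = 1
  c_2 = (-1)·(106) + 0·25 + 1·147 + (2)·(-17) = 7
  c_3 = 0·106 + 1·25 + 0·147 + (0)·(-17) = 25
  c_4 = 4·106 + (-7)·(25) + (-2)·(147) + (-3)·(-17) = 6
Expand coordinatewise in base 7:
  c_1 = 1 = 1·7^0
  c_2 = 7 = 0·7^0 + 1·7^1
  c_3 = 25 = 4·7^0 + 3·7^1
  c_4 = 6 = 6·7^0
Factor λ_0 = (1, 0, 4, 6)
Factor λ_1 = (0, 1, 3, 0)

((1, 0, 4, 6), (0, 1, 3, 0))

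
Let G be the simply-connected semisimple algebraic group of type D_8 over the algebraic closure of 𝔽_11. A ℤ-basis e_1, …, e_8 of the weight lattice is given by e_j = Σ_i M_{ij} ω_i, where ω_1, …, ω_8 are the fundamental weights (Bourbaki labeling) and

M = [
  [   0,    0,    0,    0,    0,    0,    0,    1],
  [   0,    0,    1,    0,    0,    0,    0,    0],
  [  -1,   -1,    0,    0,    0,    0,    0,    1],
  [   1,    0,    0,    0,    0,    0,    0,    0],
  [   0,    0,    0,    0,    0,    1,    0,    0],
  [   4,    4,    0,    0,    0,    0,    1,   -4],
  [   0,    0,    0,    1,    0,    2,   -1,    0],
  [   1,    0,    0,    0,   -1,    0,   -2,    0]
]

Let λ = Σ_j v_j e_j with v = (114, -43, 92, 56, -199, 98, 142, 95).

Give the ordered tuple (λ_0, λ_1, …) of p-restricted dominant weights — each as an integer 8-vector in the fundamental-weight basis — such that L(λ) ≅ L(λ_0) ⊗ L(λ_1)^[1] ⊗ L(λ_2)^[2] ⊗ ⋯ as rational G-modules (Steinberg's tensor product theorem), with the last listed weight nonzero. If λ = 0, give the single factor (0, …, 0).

((7, 4, 2, 4, 10, 2, 0, 7), (8, 8, 2, 10, 8, 4, 10, 2))

Compute c_i = Σ_j M_{ij} v_j with v = (114, -43, 92, 56, -199, 98, 142, 95):
  c_1 = 0·114 + (0)·(-43) + 0·92 + 0·56 + (0)·(-199) + 0·98 + 0·142 + 1·95 = 95
  c_2 = 0·114 + (0)·(-43) + 1·92 + 0·56 + (0)·(-199) + 0·98 + 0·142 + 0·95 = 92
  c_3 = (-1)·(114) + (-1)·(-43) + 0·92 + 0·56 + (0)·(-199) + 0·98 + 0·142 + 1·95 = 24
  c_4 = 1·114 + (0)·(-43) + 0·92 + 0·56 + (0)·(-199) + 0·98 + 0·142 + 0·95 = 114
  c_5 = 0·114 + (0)·(-43) + 0·92 + 0·56 + (0)·(-199) + 1·98 + 0·142 + 0·95 = 98
  c_6 = 4·114 + (4)·(-43) + 0·92 + 0·56 + (0)·(-199) + 0·98 + 1·142 + (-4)·(95) = 46
  c_7 = 0·114 + (0)·(-43) + 0·92 + 1·56 + (0)·(-199) + 2·98 + (-1)·(142) + 0·95 = 110
  c_8 = 1·114 + (0)·(-43) + 0·92 + 0·56 + (-1)·(-199) + 0·98 + (-2)·(142) + 0·95 = 29
p = 11; digits c_i = Σ_j d_{ij}·11^j, 0 ≤ d_{ij} < 11:
  c_1 = 95 = 7·11^0 + 8·11^1
  c_2 = 92 = 4·11^0 + 8·11^1
  c_3 = 24 = 2·11^0 + 2·11^1
  c_4 = 114 = 4·11^0 + 10·11^1
  c_5 = 98 = 10·11^0 + 8·11^1
  c_6 = 46 = 2·11^0 + 4·11^1
  c_7 = 110 = 0·11^0 + 10·11^1
  c_8 = 29 = 7·11^0 + 2·11^1
Factor λ_0 = (7, 4, 2, 4, 10, 2, 0, 7)
Factor λ_1 = (8, 8, 2, 10, 8, 4, 10, 2)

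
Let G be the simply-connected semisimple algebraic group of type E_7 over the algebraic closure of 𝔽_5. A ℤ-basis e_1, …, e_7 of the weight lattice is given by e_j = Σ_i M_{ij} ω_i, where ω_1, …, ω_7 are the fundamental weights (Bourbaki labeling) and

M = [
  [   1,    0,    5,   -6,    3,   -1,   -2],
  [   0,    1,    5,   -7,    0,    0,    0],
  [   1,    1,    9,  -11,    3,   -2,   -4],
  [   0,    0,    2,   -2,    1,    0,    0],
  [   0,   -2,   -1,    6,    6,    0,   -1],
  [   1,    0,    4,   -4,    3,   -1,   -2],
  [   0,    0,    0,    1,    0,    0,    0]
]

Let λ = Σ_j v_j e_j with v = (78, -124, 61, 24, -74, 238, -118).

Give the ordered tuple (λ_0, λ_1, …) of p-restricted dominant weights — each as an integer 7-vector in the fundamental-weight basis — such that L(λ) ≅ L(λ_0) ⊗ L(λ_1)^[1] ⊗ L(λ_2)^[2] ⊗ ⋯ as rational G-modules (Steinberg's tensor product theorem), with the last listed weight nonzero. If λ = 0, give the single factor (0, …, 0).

ω-coordinates c = M·v, v = (78, -124, 61, 24, -74, 238, -118):
  c_1 = 1*78 + 0*-124 + 5*61 + -6*24 + 3*-74 + -1*238 + -2*-118 = 15
  c_2 = 0*78 + 1*-124 + 5*61 + -7*24 + 0*-74 + 0*238 + 0*-118 = 13
  c_3 = 1*78 + 1*-124 + 9*61 + -11*24 + 3*-74 + -2*238 + -4*-118 = 13
  c_4 = 0*78 + 0*-124 + 2*61 + -2*24 + 1*-74 + 0*238 + 0*-118 = 0
  c_5 = 0*78 + -2*-124 + -1*61 + 6*24 + 6*-74 + 0*238 + -1*-118 = 5
  c_6 = 1*78 + 0*-124 + 4*61 + -4*24 + 3*-74 + -1*238 + -2*-118 = 2
  c_7 = 0*78 + 0*-124 + 0*61 + 1*24 + 0*-74 + 0*238 + 0*-118 = 24
Expand coordinatewise in base 5:
  c_1 = 15 = 0·5^0 + 3·5^1
  c_2 = 13 = 3·5^0 + 2·5^1
  c_3 = 13 = 3·5^0 + 2·5^1
  c_4 = 0
  c_5 = 5 = 0·5^0 + 1·5^1
  c_6 = 2 = 2·5^0
  c_7 = 24 = 4·5^0 + 4·5^1
λ_0 = (0, 3, 3, 0, 0, 2, 4)
λ_1 = (3, 2, 2, 0, 1, 0, 4)

((0, 3, 3, 0, 0, 2, 4), (3, 2, 2, 0, 1, 0, 4))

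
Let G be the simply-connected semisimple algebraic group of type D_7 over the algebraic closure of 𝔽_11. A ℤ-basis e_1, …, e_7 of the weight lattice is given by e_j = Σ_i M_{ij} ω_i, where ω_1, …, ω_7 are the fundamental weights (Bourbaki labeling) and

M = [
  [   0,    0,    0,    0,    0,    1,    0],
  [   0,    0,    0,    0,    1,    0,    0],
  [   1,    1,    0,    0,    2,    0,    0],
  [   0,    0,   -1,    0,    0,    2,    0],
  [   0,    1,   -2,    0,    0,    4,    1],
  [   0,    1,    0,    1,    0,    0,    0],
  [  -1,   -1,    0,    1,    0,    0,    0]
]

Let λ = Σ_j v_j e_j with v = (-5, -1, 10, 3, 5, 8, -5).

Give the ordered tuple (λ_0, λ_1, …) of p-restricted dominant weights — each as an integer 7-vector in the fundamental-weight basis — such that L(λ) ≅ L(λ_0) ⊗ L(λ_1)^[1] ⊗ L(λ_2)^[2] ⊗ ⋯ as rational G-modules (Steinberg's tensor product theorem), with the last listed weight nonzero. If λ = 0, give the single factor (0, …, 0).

((8, 5, 4, 6, 6, 2, 9),)

Change of basis e → ω: c = M·v where v = (-5, -1, 10, 3, 5, 8, -5):
  c_1 = (0)·(-5) + (0)·(-1) + 0·10 + 0·3 + 0·5 + 1·8 + (0)·(-5) = 8
  c_2 = (0)·(-5) + (0)·(-1) + 0·10 + 0·3 + 1·5 + 0·8 + (0)·(-5) = 5
  c_3 = (1)·(-5) + (1)·(-1) + 0·10 + 0·3 + 2·5 + 0·8 + (0)·(-5) = 4
  c_4 = (0)·(-5) + (0)·(-1) + (-1)·(10) + 0·3 + 0·5 + 2·8 + (0)·(-5) = 6
  c_5 = (0)·(-5) + (1)·(-1) + (-2)·(10) + 0·3 + 0·5 + 4·8 + (1)·(-5) = 6
  c_6 = (0)·(-5) + (1)·(-1) + 0·10 + 1·3 + 0·5 + 0·8 + (0)·(-5) = 2
  c_7 = (-1)·(-5) + (-1)·(-1) + 0·10 + 1·3 + 0·5 + 0·8 + (0)·(-5) = 9
Base-11 expansion of each c_i:
  c_1 = 8 = 8·11^0
  c_2 = 5 = 5·11^0
  c_3 = 4 = 4·11^0
  c_4 = 6 = 6·11^0
  c_5 = 6 = 6·11^0
  c_6 = 2 = 2·11^0
  c_7 = 9 = 9·11^0
λ_0 = (8, 5, 4, 6, 6, 2, 9)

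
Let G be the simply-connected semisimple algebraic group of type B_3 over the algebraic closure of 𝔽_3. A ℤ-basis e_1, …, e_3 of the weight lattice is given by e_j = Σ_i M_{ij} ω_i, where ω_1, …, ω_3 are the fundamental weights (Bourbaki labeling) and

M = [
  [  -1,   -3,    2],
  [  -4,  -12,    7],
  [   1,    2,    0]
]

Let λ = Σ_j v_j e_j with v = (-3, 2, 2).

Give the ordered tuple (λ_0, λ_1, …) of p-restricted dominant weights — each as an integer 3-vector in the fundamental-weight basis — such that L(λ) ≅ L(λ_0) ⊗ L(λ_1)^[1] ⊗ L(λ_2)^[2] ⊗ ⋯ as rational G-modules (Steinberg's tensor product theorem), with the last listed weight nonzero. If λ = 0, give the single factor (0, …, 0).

In the fundamental-weight basis, λ has coordinates c = M·v (v = (-3, 2, 2)):
  c_1 = -1*-3 + -3*2 + 2*2 = 1
  c_2 = -4*-3 + -12*2 + 7*2 = 2
  c_3 = 1*-3 + 2*2 + 0*2 = 1
p = 3; digits c_i = Σ_j d_{ij}·3^j, 0 ≤ d_{ij} < 3:
  c_1 = 1 = 1·3^0
  c_2 = 2 = 2·3^0
  c_3 = 1 = 1·3^0
Factor λ_0 = (1, 2, 1)

((1, 2, 1),)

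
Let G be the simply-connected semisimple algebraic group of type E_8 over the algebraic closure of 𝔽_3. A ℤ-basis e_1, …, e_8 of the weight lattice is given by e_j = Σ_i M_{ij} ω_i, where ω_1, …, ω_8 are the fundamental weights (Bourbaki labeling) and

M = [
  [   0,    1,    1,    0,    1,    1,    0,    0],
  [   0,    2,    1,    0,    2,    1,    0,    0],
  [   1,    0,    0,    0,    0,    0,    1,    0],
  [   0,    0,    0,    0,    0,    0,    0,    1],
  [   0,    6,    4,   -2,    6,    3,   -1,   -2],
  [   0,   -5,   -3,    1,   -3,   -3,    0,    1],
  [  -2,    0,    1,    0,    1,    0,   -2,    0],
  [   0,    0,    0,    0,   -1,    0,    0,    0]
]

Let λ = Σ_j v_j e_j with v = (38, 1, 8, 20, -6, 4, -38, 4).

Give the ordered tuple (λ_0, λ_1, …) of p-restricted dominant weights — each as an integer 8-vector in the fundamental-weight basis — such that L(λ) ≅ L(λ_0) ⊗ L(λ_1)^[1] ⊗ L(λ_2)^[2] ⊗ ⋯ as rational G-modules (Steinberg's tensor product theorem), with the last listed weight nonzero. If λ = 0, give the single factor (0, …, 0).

((1, 2, 0, 1, 1, 1, 2, 0), (2, 0, 0, 1, 1, 0, 0, 2))

In the fundamental-weight basis, λ has coordinates c = M·v (v = (38, 1, 8, 20, -6, 4, -38, 4)):
  c_1 = (0)·(38) + (1)·(1) + (1)·(8) + (0)·(20) + (1)·(-6) + (1)·(4) + (0)·(-38) + (0)·(4) = 7
  c_2 = (0)·(38) + (2)·(1) + (1)·(8) + (0)·(20) + (2)·(-6) + (1)·(4) + (0)·(-38) + (0)·(4) = 2
  c_3 = (1)·(38) + (0)·(1) + (0)·(8) + (0)·(20) + (0)·(-6) + (0)·(4) + (1)·(-38) + (0)·(4) = 0
  c_4 = (0)·(38) + (0)·(1) + (0)·(8) + (0)·(20) + (0)·(-6) + (0)·(4) + (0)·(-38) + (1)·(4) = 4
  c_5 = (0)·(38) + (6)·(1) + (4)·(8) + (-2)·(20) + (6)·(-6) + (3)·(4) + (-1)·(-38) + (-2)·(4) = 4
  c_6 = (0)·(38) + (-5)·(1) + (-3)·(8) + (1)·(20) + (-3)·(-6) + (-3)·(4) + (0)·(-38) + (1)·(4) = 1
  c_7 = (-2)·(38) + (0)·(1) + (1)·(8) + (0)·(20) + (1)·(-6) + (0)·(4) + (-2)·(-38) + (0)·(4) = 2
  c_8 = (0)·(38) + (0)·(1) + (0)·(8) + (0)·(20) + (-1)·(-6) + (0)·(4) + (0)·(-38) + (0)·(4) = 6
p = 3; digits c_i = Σ_j d_{ij}·3^j, 0 ≤ d_{ij} < 3:
  c_1 = 7 = 1·3^0 + 2·3^1
  c_2 = 2 = 2·3^0
  c_3 = 0
  c_4 = 4 = 1·3^0 + 1·3^1
  c_5 = 4 = 1·3^0 + 1·3^1
  c_6 = 1 = 1·3^0
  c_7 = 2 = 2·3^0
  c_8 = 6 = 0·3^0 + 2·3^1
λ_0 = (1, 2, 0, 1, 1, 1, 2, 0)
λ_1 = (2, 0, 0, 1, 1, 0, 0, 2)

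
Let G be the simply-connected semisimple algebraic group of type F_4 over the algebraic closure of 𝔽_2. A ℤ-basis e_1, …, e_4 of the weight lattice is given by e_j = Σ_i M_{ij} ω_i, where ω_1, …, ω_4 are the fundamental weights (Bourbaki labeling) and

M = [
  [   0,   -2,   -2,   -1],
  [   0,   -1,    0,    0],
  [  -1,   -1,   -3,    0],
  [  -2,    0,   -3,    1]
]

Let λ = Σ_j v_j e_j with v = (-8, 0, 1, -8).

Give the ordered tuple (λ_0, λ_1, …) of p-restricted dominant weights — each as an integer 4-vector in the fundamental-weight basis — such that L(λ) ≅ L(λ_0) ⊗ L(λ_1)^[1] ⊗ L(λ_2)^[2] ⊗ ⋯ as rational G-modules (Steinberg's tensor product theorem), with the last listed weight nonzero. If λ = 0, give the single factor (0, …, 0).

ω-coordinates c = M·v, v = (-8, 0, 1, -8):
  c_1 = 0*-8 + -2*0 + -2*1 + -1*-8 = 6
  c_2 = 0*-8 + -1*0 + 0*1 + 0*-8 = 0
  c_3 = -1*-8 + -1*0 + -3*1 + 0*-8 = 5
  c_4 = -2*-8 + 0*0 + -3*1 + 1*-8 = 5
p = 2; digits c_i = Σ_j d_{ij}·2^j, 0 ≤ d_{ij} < 2:
  c_1 = 6 = 0·2^0 + 1·2^1 + 1·2^2
  c_2 = 0
  c_3 = 5 = 1·2^0 + 0·2^1 + 1·2^2
  c_4 = 5 = 1·2^0 + 0·2^1 + 1·2^2
λ_0 = (0, 0, 1, 1)
λ_1 = (1, 0, 0, 0)
λ_2 = (1, 0, 1, 1)

((0, 0, 1, 1), (1, 0, 0, 0), (1, 0, 1, 1))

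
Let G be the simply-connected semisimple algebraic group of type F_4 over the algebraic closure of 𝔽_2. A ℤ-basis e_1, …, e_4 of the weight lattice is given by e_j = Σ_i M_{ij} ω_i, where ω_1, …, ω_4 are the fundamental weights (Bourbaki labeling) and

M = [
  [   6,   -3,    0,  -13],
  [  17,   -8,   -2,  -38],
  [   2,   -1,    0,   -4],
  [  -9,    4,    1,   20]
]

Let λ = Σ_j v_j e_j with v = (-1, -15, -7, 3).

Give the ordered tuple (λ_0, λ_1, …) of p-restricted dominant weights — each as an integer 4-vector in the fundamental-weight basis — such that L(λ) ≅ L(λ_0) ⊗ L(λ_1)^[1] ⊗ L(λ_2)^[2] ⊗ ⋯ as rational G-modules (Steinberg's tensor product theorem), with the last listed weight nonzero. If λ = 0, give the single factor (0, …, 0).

((0, 1, 1, 0), (0, 1, 0, 1))

In the fundamental-weight basis, λ has coordinates c = M·v (v = (-1, -15, -7, 3)):
  c_1 = (6)·(-1) + (-3)·(-15) + (0)·(-7) + (-13)·(3) = 0
  c_2 = (17)·(-1) + (-8)·(-15) + (-2)·(-7) + (-38)·(3) = 3
  c_3 = (2)·(-1) + (-1)·(-15) + (0)·(-7) + (-4)·(3) = 1
  c_4 = (-9)·(-1) + (4)·(-15) + (1)·(-7) + 20·3 = 2
Expand coordinatewise in base 2:
  c_1 = 0
  c_2 = 3 = 1·2^0 + 1·2^1
  c_3 = 1 = 1·2^0
  c_4 = 2 = 0·2^0 + 1·2^1
Factor λ_0 = (0, 1, 1, 0)
Factor λ_1 = (0, 1, 0, 1)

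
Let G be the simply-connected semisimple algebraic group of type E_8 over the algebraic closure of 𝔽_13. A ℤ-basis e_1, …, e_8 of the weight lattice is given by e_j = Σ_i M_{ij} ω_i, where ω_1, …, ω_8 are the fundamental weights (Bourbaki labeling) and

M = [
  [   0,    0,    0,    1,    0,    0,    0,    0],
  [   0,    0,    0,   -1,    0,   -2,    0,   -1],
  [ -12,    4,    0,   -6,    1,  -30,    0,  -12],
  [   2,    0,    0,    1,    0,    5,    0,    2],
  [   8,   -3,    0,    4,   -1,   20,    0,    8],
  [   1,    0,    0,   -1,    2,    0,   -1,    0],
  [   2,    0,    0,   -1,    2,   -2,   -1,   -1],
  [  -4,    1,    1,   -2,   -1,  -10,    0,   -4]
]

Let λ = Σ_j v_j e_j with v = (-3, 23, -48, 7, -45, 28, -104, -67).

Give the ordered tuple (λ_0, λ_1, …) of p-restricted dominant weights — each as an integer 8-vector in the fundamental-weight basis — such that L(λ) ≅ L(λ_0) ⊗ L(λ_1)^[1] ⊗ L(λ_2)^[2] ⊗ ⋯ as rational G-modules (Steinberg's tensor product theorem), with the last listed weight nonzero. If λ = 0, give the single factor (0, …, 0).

Converting to the ω-basis (c_i = row i of M dotted with v = (-3, 23, -48, 7, -45, 28, -104, -67)):
  c_1 = 0*-3 + 0*23 + 0*-48 + 1*7 + 0*-45 + 0*28 + 0*-104 + 0*-67 = 7
  c_2 = 0*-3 + 0*23 + 0*-48 + -1*7 + 0*-45 + -2*28 + 0*-104 + -1*-67 = 4
  c_3 = -12*-3 + 4*23 + 0*-48 + -6*7 + 1*-45 + -30*28 + 0*-104 + -12*-67 = 5
  c_4 = 2*-3 + 0*23 + 0*-48 + 1*7 + 0*-45 + 5*28 + 0*-104 + 2*-67 = 7
  c_5 = 8*-3 + -3*23 + 0*-48 + 4*7 + -1*-45 + 20*28 + 0*-104 + 8*-67 = 4
  c_6 = 1*-3 + 0*23 + 0*-48 + -1*7 + 2*-45 + 0*28 + -1*-104 + 0*-67 = 4
  c_7 = 2*-3 + 0*23 + 0*-48 + -1*7 + 2*-45 + -2*28 + -1*-104 + -1*-67 = 12
  c_8 = -4*-3 + 1*23 + 1*-48 + -2*7 + -1*-45 + -10*28 + 0*-104 + -4*-67 = 6
Base-13 expansion of each c_i:
  c_1 = 7 = 7·13^0
  c_2 = 4 = 4·13^0
  c_3 = 5 = 5·13^0
  c_4 = 7 = 7·13^0
  c_5 = 4 = 4·13^0
  c_6 = 4 = 4·13^0
  c_7 = 12 = 12·13^0
  c_8 = 6 = 6·13^0
λ_0 = (7, 4, 5, 7, 4, 4, 12, 6)

((7, 4, 5, 7, 4, 4, 12, 6),)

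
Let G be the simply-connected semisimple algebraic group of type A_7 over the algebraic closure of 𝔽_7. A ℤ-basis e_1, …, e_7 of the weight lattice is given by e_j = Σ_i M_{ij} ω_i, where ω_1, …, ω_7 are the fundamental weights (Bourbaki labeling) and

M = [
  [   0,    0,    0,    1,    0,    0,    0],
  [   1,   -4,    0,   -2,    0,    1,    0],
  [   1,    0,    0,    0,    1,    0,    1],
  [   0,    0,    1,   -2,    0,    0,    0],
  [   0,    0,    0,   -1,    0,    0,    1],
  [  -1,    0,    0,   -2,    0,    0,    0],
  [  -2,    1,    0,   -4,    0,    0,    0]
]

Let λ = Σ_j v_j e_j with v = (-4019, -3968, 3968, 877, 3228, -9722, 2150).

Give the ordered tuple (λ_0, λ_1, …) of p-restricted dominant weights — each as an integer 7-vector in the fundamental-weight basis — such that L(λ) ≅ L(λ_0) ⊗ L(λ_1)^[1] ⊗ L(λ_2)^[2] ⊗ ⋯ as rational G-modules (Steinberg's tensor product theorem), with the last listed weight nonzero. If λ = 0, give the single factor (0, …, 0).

Change of basis e → ω: c = M·v where v = (-4019, -3968, 3968, 877, 3228, -9722, 2150):
  c_1 = 0*-4019 + 0*-3968 + 0*3968 + 1*877 + 0*3228 + 0*-9722 + 0*2150 = 877
  c_2 = 1*-4019 + -4*-3968 + 0*3968 + -2*877 + 0*3228 + 1*-9722 + 0*2150 = 377
  c_3 = 1*-4019 + 0*-3968 + 0*3968 + 0*877 + 1*3228 + 0*-9722 + 1*2150 = 1359
  c_4 = 0*-4019 + 0*-3968 + 1*3968 + -2*877 + 0*3228 + 0*-9722 + 0*2150 = 2214
  c_5 = 0*-4019 + 0*-3968 + 0*3968 + -1*877 + 0*3228 + 0*-9722 + 1*2150 = 1273
  c_6 = -1*-4019 + 0*-3968 + 0*3968 + -2*877 + 0*3228 + 0*-9722 + 0*2150 = 2265
  c_7 = -2*-4019 + 1*-3968 + 0*3968 + -4*877 + 0*3228 + 0*-9722 + 0*2150 = 562
Expand coordinatewise in base 7:
  c_1 = 877 = 2·7^0 + 6·7^1 + 3·7^2 + 2·7^3
  c_2 = 377 = 6·7^0 + 4·7^1 + 0·7^2 + 1·7^3
  c_3 = 1359 = 1·7^0 + 5·7^1 + 6·7^2 + 3·7^3
  c_4 = 2214 = 2·7^0 + 1·7^1 + 3·7^2 + 6·7^3
  c_5 = 1273 = 6·7^0 + 6·7^1 + 4·7^2 + 3·7^3
  c_6 = 2265 = 4·7^0 + 1·7^1 + 4·7^2 + 6·7^3
  c_7 = 562 = 2·7^0 + 3·7^1 + 4·7^2 + 1·7^3
Factor λ_0 = (2, 6, 1, 2, 6, 4, 2)
Factor λ_1 = (6, 4, 5, 1, 6, 1, 3)
Factor λ_2 = (3, 0, 6, 3, 4, 4, 4)
Factor λ_3 = (2, 1, 3, 6, 3, 6, 1)

((2, 6, 1, 2, 6, 4, 2), (6, 4, 5, 1, 6, 1, 3), (3, 0, 6, 3, 4, 4, 4), (2, 1, 3, 6, 3, 6, 1))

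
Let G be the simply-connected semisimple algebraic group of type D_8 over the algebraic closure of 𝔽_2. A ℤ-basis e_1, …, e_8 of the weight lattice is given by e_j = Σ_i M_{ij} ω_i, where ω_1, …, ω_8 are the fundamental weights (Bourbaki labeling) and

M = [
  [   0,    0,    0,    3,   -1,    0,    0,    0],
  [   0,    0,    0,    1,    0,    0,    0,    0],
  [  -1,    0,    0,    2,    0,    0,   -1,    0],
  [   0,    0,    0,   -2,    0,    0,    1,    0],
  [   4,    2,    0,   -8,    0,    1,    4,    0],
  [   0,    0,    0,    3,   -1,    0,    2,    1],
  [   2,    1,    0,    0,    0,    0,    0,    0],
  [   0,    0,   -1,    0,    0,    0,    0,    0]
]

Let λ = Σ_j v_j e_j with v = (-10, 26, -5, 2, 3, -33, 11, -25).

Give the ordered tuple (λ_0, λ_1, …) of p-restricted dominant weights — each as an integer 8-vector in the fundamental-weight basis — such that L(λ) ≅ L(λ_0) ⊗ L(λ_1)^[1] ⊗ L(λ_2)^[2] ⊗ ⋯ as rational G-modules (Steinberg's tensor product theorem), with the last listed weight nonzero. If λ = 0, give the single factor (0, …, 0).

((1, 0, 1, 1, 1, 0, 0, 1), (1, 1, 1, 1, 1, 0, 1, 0), (0, 0, 0, 1, 1, 0, 1, 1))

In the fundamental-weight basis, λ has coordinates c = M·v (v = (-10, 26, -5, 2, 3, -33, 11, -25)):
  c_1 = (0)·(-10) + (0)·(26) + (0)·(-5) + (3)·(2) + (-1)·(3) + (0)·(-33) + (0)·(11) + (0)·(-25) = 3
  c_2 = (0)·(-10) + (0)·(26) + (0)·(-5) + (1)·(2) + (0)·(3) + (0)·(-33) + (0)·(11) + (0)·(-25) = 2
  c_3 = (-1)·(-10) + (0)·(26) + (0)·(-5) + (2)·(2) + (0)·(3) + (0)·(-33) + (-1)·(11) + (0)·(-25) = 3
  c_4 = (0)·(-10) + (0)·(26) + (0)·(-5) + (-2)·(2) + (0)·(3) + (0)·(-33) + (1)·(11) + (0)·(-25) = 7
  c_5 = (4)·(-10) + (2)·(26) + (0)·(-5) + (-8)·(2) + (0)·(3) + (1)·(-33) + (4)·(11) + (0)·(-25) = 7
  c_6 = (0)·(-10) + (0)·(26) + (0)·(-5) + (3)·(2) + (-1)·(3) + (0)·(-33) + (2)·(11) + (1)·(-25) = 0
  c_7 = (2)·(-10) + (1)·(26) + (0)·(-5) + (0)·(2) + (0)·(3) + (0)·(-33) + (0)·(11) + (0)·(-25) = 6
  c_8 = (0)·(-10) + (0)·(26) + (-1)·(-5) + (0)·(2) + (0)·(3) + (0)·(-33) + (0)·(11) + (0)·(-25) = 5
Base-2 expansion of each c_i:
  c_1 = 3 = 1·2^0 + 1·2^1
  c_2 = 2 = 0·2^0 + 1·2^1
  c_3 = 3 = 1·2^0 + 1·2^1
  c_4 = 7 = 1·2^0 + 1·2^1 + 1·2^2
  c_5 = 7 = 1·2^0 + 1·2^1 + 1·2^2
  c_6 = 0
  c_7 = 6 = 0·2^0 + 1·2^1 + 1·2^2
  c_8 = 5 = 1·2^0 + 0·2^1 + 1·2^2
Factor λ_0 = (1, 0, 1, 1, 1, 0, 0, 1)
Factor λ_1 = (1, 1, 1, 1, 1, 0, 1, 0)
Factor λ_2 = (0, 0, 0, 1, 1, 0, 1, 1)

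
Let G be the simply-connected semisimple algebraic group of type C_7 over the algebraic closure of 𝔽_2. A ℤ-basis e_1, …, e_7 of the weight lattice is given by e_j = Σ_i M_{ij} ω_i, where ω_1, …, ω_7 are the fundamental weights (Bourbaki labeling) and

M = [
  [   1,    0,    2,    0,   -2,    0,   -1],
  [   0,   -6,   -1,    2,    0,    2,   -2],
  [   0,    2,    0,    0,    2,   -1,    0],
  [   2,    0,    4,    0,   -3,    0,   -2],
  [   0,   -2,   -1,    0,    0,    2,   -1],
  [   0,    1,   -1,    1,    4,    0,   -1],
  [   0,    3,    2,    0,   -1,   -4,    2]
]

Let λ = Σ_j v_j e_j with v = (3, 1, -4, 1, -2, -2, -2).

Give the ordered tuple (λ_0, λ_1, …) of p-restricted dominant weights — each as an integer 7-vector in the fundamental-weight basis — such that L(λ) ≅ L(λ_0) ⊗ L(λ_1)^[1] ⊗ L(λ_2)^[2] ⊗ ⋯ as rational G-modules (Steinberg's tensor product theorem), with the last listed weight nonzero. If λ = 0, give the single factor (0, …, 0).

((1, 0, 0, 0, 0, 0, 1),)

ω-coordinates c = M·v, v = (3, 1, -4, 1, -2, -2, -2):
  c_1 = 1·3 + 0·1 + (2)·(-4) + 0·1 + (-2)·(-2) + (0)·(-2) + (-1)·(-2) = 1
  c_2 = 0·3 + (-6)·(1) + (-1)·(-4) + 2·1 + (0)·(-2) + (2)·(-2) + (-2)·(-2) = 0
  c_3 = 0·3 + 2·1 + (0)·(-4) + 0·1 + (2)·(-2) + (-1)·(-2) + (0)·(-2) = 0
  c_4 = 2·3 + 0·1 + (4)·(-4) + 0·1 + (-3)·(-2) + (0)·(-2) + (-2)·(-2) = 0
  c_5 = 0·3 + (-2)·(1) + (-1)·(-4) + 0·1 + (0)·(-2) + (2)·(-2) + (-1)·(-2) = 0
  c_6 = 0·3 + 1·1 + (-1)·(-4) + 1·1 + (4)·(-2) + (0)·(-2) + (-1)·(-2) = 0
  c_7 = 0·3 + 3·1 + (2)·(-4) + 0·1 + (-1)·(-2) + (-4)·(-2) + (2)·(-2) = 1
Base-2 expansion of each c_i:
  c_1 = 1 = 1·2^0
  c_2 = 0
  c_3 = 0
  c_4 = 0
  c_5 = 0
  c_6 = 0
  c_7 = 1 = 1·2^0
p-restricted factor λ_0 = (1, 0, 0, 0, 0, 0, 1)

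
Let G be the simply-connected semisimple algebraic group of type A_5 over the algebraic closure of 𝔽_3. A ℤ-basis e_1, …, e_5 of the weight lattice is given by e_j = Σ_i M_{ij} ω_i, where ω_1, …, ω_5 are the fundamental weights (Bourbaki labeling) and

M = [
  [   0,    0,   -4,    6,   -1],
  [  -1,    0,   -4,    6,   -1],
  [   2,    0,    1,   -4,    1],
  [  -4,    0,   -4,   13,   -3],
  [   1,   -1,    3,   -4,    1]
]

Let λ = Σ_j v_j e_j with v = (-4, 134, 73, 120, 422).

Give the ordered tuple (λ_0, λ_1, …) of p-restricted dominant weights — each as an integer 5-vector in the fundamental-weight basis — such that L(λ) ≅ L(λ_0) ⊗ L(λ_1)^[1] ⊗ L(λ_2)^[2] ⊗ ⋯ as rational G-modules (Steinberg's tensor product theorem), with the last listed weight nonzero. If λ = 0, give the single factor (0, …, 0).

ω-coordinates c = M·v, v = (-4, 134, 73, 120, 422):
  c_1 = 0*-4 + 0*134 + -4*73 + 6*120 + -1*422 = 6
  c_2 = -1*-4 + 0*134 + -4*73 + 6*120 + -1*422 = 10
  c_3 = 2*-4 + 0*134 + 1*73 + -4*120 + 1*422 = 7
  c_4 = -4*-4 + 0*134 + -4*73 + 13*120 + -3*422 = 18
  c_5 = 1*-4 + -1*134 + 3*73 + -4*120 + 1*422 = 23
p = 3; digits c_i = Σ_j d_{ij}·3^j, 0 ≤ d_{ij} < 3:
  c_1 = 6 = 0·3^0 + 2·3^1
  c_2 = 10 = 1·3^0 + 0·3^1 + 1·3^2
  c_3 = 7 = 1·3^0 + 2·3^1
  c_4 = 18 = 0·3^0 + 0·3^1 + 2·3^2
  c_5 = 23 = 2·3^0 + 1·3^1 + 2·3^2
λ_0 = (0, 1, 1, 0, 2)
λ_1 = (2, 0, 2, 0, 1)
λ_2 = (0, 1, 0, 2, 2)

((0, 1, 1, 0, 2), (2, 0, 2, 0, 1), (0, 1, 0, 2, 2))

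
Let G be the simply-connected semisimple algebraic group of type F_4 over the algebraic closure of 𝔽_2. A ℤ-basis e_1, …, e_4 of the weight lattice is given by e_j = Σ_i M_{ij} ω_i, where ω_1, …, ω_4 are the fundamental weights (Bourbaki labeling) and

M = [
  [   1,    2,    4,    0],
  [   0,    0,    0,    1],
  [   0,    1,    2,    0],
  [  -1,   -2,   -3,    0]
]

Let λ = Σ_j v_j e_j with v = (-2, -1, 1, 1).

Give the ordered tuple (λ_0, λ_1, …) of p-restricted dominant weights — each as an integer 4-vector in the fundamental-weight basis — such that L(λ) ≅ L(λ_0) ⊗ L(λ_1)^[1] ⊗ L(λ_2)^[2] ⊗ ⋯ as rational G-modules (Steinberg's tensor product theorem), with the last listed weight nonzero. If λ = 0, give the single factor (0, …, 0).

Converting to the ω-basis (c_i = row i of M dotted with v = (-2, -1, 1, 1)):
  c_1 = (1)·(-2) + (2)·(-1) + (4)·(1) + (0)·(1) = 0
  c_2 = (0)·(-2) + (0)·(-1) + (0)·(1) + (1)·(1) = 1
  c_3 = (0)·(-2) + (1)·(-1) + (2)·(1) + (0)·(1) = 1
  c_4 = (-1)·(-2) + (-2)·(-1) + (-3)·(1) + (0)·(1) = 1
Base-2 expansion of each c_i:
  c_1 = 0
  c_2 = 1 = 1·2^0
  c_3 = 1 = 1·2^0
  c_4 = 1 = 1·2^0
p-restricted factor λ_0 = (0, 1, 1, 1)

((0, 1, 1, 1),)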